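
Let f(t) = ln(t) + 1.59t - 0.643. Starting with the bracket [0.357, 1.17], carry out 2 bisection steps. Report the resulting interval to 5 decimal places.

[0.56025, 0.76350]

f(0.357000) = -1.105389, f(1.170000) = 1.374304 (opposite signs)
step 1: m = 0.763500, f(m) = 0.301123 > 0 → root in [0.357000, 0.763500]
step 2: m = 0.560250, f(m) = -0.331575 < 0 → root in [0.560250, 0.763500]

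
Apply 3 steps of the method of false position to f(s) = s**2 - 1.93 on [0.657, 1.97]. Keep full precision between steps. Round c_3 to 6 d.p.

f(0.657000) = -1.498351, f(1.970000) = 1.950900
step 1: c = 1.227366, f(c) = -0.423573 < 0 → new bracket [1.227366, 1.970000]
step 2: c = 1.359841, f(c) = -0.080831 < 0 → new bracket [1.359841, 1.970000]
step 3: c = 1.384116, f(c) = -0.014222 < 0 → new bracket [1.384116, 1.970000]

1.384116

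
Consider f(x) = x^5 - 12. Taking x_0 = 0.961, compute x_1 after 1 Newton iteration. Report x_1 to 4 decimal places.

Newton update: x ← x − f(x)/f'(x).
f'(x) = 5x^4
x_0 = 0.961000: f = -11.180372, f' = 4.264455 → x_1 = 0.961000 - (-11.180372)/(4.264455) = 3.582759

3.5828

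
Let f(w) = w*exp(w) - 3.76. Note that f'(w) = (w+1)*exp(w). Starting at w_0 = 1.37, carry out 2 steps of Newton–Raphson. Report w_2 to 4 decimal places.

1.1691

w_0 = 1.370000: f = 1.631430, f' = 9.326781 → w_1 = 1.370000 - (1.631430)/(9.326781) = 1.195081
w_1 = 1.195081: f = 0.188340, f' = 7.252165 → w_2 = 1.195081 - (0.188340)/(7.252165) = 1.169111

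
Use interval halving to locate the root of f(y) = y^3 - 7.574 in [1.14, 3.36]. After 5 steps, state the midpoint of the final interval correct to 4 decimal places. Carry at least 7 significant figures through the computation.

1.9378

f(1.140000) = -6.092456, f(3.360000) = 30.359056 (opposite signs)
step 1: m = 2.250000, f(m) = 3.816625 > 0 → root in [1.140000, 2.250000]
step 2: m = 1.695000, f(m) = -2.704223 < 0 → root in [1.695000, 2.250000]
step 3: m = 1.972500, f(m) = 0.100517 > 0 → root in [1.695000, 1.972500]
step 4: m = 1.833750, f(m) = -1.407761 < 0 → root in [1.833750, 1.972500]
step 5: m = 1.903125, f(m) = -0.681101 < 0 → root in [1.903125, 1.972500]
Midpoint of [1.903125, 1.972500] = 1.937812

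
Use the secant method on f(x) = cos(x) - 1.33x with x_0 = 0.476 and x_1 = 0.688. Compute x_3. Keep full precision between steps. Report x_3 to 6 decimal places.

0.614349

f(x_0) = 0.255755, f(x_1) = -0.142522
x_2 = 0.688000 - (-0.142522)·(0.688000 - 0.476000)/(-0.142522 - (0.255755)) = 0.612136; f(x_2) = 0.004281
x_3 = 0.612136 - (0.004281)·(0.612136 - 0.688000)/(0.004281 - (-0.142522)) = 0.614349; f(x_3) = 0.000065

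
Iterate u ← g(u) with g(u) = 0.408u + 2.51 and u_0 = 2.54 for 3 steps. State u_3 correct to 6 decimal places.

u_1 = g(2.540000) = 3.546320
u_2 = g(3.546320) = 3.956899
u_3 = g(3.956899) = 4.124415

4.124415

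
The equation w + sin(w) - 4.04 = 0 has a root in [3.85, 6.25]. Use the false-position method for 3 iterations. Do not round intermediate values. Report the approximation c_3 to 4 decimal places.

4.9552

f(3.850000) = -0.840625, f(6.250000) = 2.176821
step 1: c = 4.518612, f(c) = -0.502672 < 0 → new bracket [4.518612, 6.250000]
step 2: c = 4.843420, f(c) = -0.188008 < 0 → new bracket [4.843420, 6.250000]
step 3: c = 4.955245, f(c) = -0.055410 < 0 → new bracket [4.955245, 6.250000]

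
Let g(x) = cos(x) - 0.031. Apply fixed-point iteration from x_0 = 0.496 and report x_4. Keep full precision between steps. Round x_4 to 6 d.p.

x_1 = g(0.496000) = 0.848493
x_2 = g(0.848493) = 0.630114
x_3 = g(0.630114) = 0.776960
x_4 = g(0.776960) = 0.682048

0.682048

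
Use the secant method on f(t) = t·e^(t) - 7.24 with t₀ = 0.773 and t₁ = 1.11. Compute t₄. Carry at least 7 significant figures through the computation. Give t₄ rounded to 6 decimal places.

1.522535

f(t_0) = -5.565485, f(t_1) = -3.871862
t_2 = 1.110000 - (-3.871862)·(1.110000 - 0.773000)/(-3.871862 - (-5.565485)) = 1.880430; f(t_2) = 5.088707
t_3 = 1.880430 - (5.088707)·(1.880430 - 1.110000)/(5.088707 - (-3.871862)) = 1.442903; f(t_3) = -1.132242
t_4 = 1.442903 - (-1.132242)·(1.442903 - 1.880430)/(-1.132242 - (5.088707)) = 1.522535; f(t_4) = -0.260960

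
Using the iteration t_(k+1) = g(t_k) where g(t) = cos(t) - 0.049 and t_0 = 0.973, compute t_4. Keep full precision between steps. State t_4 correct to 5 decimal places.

0.75794

t_1 = g(0.973000) = 0.513822
t_2 = g(0.513822) = 0.821872
t_3 = g(0.821872) = 0.631851
t_4 = g(0.631851) = 0.757936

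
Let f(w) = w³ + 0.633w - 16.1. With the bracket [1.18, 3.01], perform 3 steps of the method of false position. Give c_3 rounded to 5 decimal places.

2.42808

False-position update: c = (a·f(b) − b·f(a))/(f(b) − f(a)); replace the endpoint whose sign matches f(c).
f(1.180000) = -13.710028, f(3.010000) = 13.076231
step 1: c = 2.116650, f(c) = -5.277129 < 0 → new bracket [2.116650, 3.010000]
step 2: c = 2.373514, f(c) = -1.226205 < 0 → new bracket [2.373514, 3.010000]
step 3: c = 2.428083, f(c) = -0.248052 < 0 → new bracket [2.428083, 3.010000]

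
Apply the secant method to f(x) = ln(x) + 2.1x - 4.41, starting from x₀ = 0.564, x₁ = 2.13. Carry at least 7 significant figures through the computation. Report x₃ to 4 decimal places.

Secant update: x_(k+1) = x_k − f(x_k)·(x_k − x_(k-1))/(f(x_k) − f(x_(k-1))).
f(x_0) = -3.798301, f(x_1) = 0.819122
x_2 = 2.130000 - (0.819122)·(2.130000 - 0.564000)/(0.819122 - (-3.798301)) = 1.852195; f(x_2) = 0.095980
x_3 = 1.852195 - (0.095980)·(1.852195 - 2.130000)/(0.095980 - (0.819122)) = 1.815323; f(x_3) = -0.001559

1.8153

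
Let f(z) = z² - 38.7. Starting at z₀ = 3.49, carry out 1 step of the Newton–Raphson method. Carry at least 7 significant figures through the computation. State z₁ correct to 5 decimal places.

7.28941

f'(z) = 2z
z_0 = 3.490000: f = -26.519900, f' = 6.980000 → z_1 = 3.490000 - (-26.519900)/(6.980000) = 7.289413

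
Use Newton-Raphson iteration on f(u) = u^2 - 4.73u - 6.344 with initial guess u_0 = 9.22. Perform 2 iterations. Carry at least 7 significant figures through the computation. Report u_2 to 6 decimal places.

f'(u) = 2u - 4.73
u_0 = 9.220000: f = 35.053800, f' = 13.710000 → u_1 = 9.220000 - (35.053800)/(13.710000) = 6.663195
u_1 = 6.663195: f = 6.537253, f' = 8.596389 → u_2 = 6.663195 - (6.537253)/(8.596389) = 5.902730

5.902730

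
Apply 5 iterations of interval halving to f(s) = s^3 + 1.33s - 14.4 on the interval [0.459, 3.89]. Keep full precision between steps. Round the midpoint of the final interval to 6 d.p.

f(0.459000) = -13.692827, f(3.890000) = 49.637569 (opposite signs)
step 1: m = 2.174500, f(m) = -1.225900 < 0 → root in [2.174500, 3.890000]
step 2: m = 3.032250, f(m) = 17.513037 > 0 → root in [2.174500, 3.032250]
step 3: m = 2.603375, f(m) = 6.707023 > 0 → root in [2.174500, 2.603375]
step 4: m = 2.388937, f(m) = 2.411007 > 0 → root in [2.174500, 2.388937]
step 5: m = 2.281719, f(m) = 0.513862 > 0 → root in [2.174500, 2.281719]
Midpoint of [2.174500, 2.281719] = 2.228109

2.228109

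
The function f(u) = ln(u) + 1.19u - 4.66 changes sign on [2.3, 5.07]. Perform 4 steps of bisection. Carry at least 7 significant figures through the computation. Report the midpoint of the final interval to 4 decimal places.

3.0791

f(2.300000) = -1.090091, f(5.070000) = 2.996641 (opposite signs)
step 1: m = 3.685000, f(m) = 1.029421 > 0 → root in [2.300000, 3.685000]
step 2: m = 2.992500, f(m) = -0.002816 < 0 → root in [2.992500, 3.685000]
step 3: m = 3.338750, f(m) = 0.518709 > 0 → root in [2.992500, 3.338750]
step 4: m = 3.165625, f(m) = 0.259444 > 0 → root in [2.992500, 3.165625]
Midpoint of [2.992500, 3.165625] = 3.079063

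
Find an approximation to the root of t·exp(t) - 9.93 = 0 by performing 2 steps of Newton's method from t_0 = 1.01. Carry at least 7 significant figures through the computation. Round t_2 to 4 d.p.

f'(t) = (t + 1)·exp(t)
t_0 = 1.010000: f = -7.156943, f' = 5.518658 → t_1 = 1.010000 - (-7.156943)/(5.518658) = 2.306863
t_1 = 2.306863: f = 13.237524, f' = 33.210394 → t_2 = 2.306863 - (13.237524)/(33.210394) = 1.908267

1.9083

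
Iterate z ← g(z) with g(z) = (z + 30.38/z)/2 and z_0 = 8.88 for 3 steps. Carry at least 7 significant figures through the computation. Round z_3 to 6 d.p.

z_1 = g(8.880000) = 6.150586
z_2 = g(6.150586) = 5.544976
z_3 = g(5.544976) = 5.511905

5.511905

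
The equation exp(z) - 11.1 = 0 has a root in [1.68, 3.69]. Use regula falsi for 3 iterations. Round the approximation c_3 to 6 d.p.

2.299041

f(1.680000) = -5.734444, f(3.690000) = 28.944847
step 1: c = 2.012366, f(c) = -3.619000 < 0 → new bracket [2.012366, 3.690000]
step 2: c = 2.198811, f(c) = -2.085710 < 0 → new bracket [2.198811, 3.690000]
step 3: c = 2.299041, f(c) = -1.135379 < 0 → new bracket [2.299041, 3.690000]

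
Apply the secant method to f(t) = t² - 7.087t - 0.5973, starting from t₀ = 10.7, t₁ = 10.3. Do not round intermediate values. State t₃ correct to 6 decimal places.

7.392625

Secant update: t_(k+1) = t_k − f(t_k)·(t_k − t_(k-1))/(f(t_k) − f(t_(k-1))).
f(t_0) = 38.061800, f(t_1) = 32.496600
t_2 = 10.300000 - (32.496600)·(10.300000 - 10.700000)/(32.496600 - (38.061800)) = 7.964300; f(t_2) = 6.389777
t_3 = 7.964300 - (6.389777)·(7.964300 - 10.300000)/(6.389777 - (32.496600)) = 7.392625; f(t_3) = 1.662072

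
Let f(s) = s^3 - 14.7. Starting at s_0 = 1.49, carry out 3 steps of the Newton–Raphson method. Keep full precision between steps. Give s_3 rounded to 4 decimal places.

2.4595

f'(s) = 3s^2
s_0 = 1.490000: f = -11.392051, f' = 6.660300 → s_1 = 1.490000 - (-11.392051)/(6.660300) = 3.200441
s_1 = 3.200441: f = 18.081553, f' = 30.728470 → s_2 = 3.200441 - (18.081553)/(30.728470) = 2.612011
s_2 = 2.612011: f = 3.120713, f' = 20.467807 → s_3 = 2.612011 - (3.120713)/(20.467807) = 2.459542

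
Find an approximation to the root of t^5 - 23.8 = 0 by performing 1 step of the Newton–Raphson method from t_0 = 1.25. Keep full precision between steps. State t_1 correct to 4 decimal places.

2.9497

f'(t) = 5t^4
t_0 = 1.250000: f = -20.748242, f' = 12.207031 → t_1 = 1.250000 - (-20.748242)/(12.207031) = 2.949696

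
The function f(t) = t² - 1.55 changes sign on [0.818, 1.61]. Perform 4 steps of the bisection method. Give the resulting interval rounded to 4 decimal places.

[1.2140, 1.2635]

f(0.818000) = -0.880876, f(1.610000) = 1.042100 (opposite signs)
step 1: m = 1.214000, f(m) = -0.076204 < 0 → root in [1.214000, 1.610000]
step 2: m = 1.412000, f(m) = 0.443744 > 0 → root in [1.214000, 1.412000]
step 3: m = 1.313000, f(m) = 0.173969 > 0 → root in [1.214000, 1.313000]
step 4: m = 1.263500, f(m) = 0.046432 > 0 → root in [1.214000, 1.263500]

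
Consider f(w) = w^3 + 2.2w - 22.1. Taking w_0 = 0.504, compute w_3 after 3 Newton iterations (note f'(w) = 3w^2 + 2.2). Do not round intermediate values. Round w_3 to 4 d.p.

Newton update: w ← w − f(w)/f'(w).
w_0 = 0.504000: f = -20.863176, f' = 2.962048 → w_1 = 0.504000 - (-20.863176)/(2.962048) = 7.547497
w_1 = 7.547497: f = 424.445463, f' = 173.094129 → w_2 = 7.547497 - (424.445463)/(173.094129) = 5.095389
w_2 = 5.095389: f = 121.401394, f' = 80.088971 → w_3 = 5.095389 - (121.401394)/(80.088971) = 3.579557

3.5796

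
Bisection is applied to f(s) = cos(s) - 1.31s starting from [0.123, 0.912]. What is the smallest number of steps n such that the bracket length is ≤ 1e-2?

Initial width b − a = 0.912 − 0.123 = 0.789000.
After n steps the width is (b−a)/2^n; need (b−a)/2^n ≤ 1e-2.
So n ≥ log₂(0.789000/1e-2) = log₂(78.9000) ≈ 6.3020.
Hence n = 7.

7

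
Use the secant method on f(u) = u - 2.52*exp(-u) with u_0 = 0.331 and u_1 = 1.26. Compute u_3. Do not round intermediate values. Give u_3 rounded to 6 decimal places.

Secant update: u_(k+1) = u_k − f(u_k)·(u_k − u_(k-1))/(f(u_k) − f(u_(k-1))).
f(u_0) = -1.478877, f(u_1) = 0.545192
u_2 = 1.260000 - (0.545192)·(1.260000 - 0.331000)/(0.545192 - (-1.478877)) = 1.009770; f(u_2) = 0.091727
u_3 = 1.009770 - (0.091727)·(1.009770 - 1.260000)/(0.091727 - (0.545192)) = 0.959153; f(u_3) = -0.006554

0.959153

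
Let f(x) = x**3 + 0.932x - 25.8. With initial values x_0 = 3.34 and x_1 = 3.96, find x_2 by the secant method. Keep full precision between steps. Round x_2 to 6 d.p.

2.984533

Secant update: x_(k+1) = x_k − f(x_k)·(x_k − x_(k-1))/(f(x_k) − f(x_(k-1))).
f(x_0) = 14.572584, f(x_1) = 39.989856
x_2 = 3.960000 - (39.989856)·(3.960000 - 3.340000)/(39.989856 - (14.572584)) = 2.984533; f(x_2) = 3.566124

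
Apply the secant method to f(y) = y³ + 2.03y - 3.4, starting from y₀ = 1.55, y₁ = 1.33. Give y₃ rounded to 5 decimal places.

f(y_0) = 3.470375, f(y_1) = 1.652537
y_2 = 1.330000 - (1.652537)·(1.330000 - 1.550000)/(1.652537 - (3.470375)) = 1.130005; f(y_2) = 0.336827
y_3 = 1.130005 - (0.336827)·(1.130005 - 1.330000)/(0.336827 - (1.652537)) = 1.078806; f(y_3) = 0.045513

1.07881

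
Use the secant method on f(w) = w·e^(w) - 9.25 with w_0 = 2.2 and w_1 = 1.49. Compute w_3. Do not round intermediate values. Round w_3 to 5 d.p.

f(w_0) = 10.605030, f(w_1) = -2.638728
w_2 = 1.490000 - (-2.638728)·(1.490000 - 2.200000)/(-2.638728 - (10.605030)) = 1.631463; f(w_2) = -0.911031
w_3 = 1.631463 - (-0.911031)·(1.631463 - 1.490000)/(-0.911031 - (-2.638728)) = 1.706057; f(w_3) = 0.145607

1.70606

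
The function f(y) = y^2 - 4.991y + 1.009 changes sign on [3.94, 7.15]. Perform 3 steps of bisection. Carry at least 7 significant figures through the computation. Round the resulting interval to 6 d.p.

f(3.940000) = -3.131940, f(7.150000) = 16.445850 (opposite signs)
step 1: m = 5.545000, f(m) = 4.080930 > 0 → root in [3.940000, 5.545000]
step 2: m = 4.742500, f(m) = -0.169511 < 0 → root in [4.742500, 5.545000]
step 3: m = 5.143750, f(m) = 1.794708 > 0 → root in [4.742500, 5.143750]

[4.742500, 5.143750]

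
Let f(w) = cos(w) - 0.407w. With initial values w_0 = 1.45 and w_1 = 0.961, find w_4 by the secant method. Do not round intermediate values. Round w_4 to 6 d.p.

1.104538

Secant update: w_(k+1) = w_k − f(w_k)·(w_k − w_(k-1))/(f(w_k) − f(w_(k-1))).
f(w_0) = -0.469647, f(w_1) = 0.181574
w_2 = 0.961000 - (0.181574)·(0.961000 - 1.450000)/(0.181574 - (-0.469647)) = 1.097343; f(w_2) = 0.009344
w_3 = 1.097343 - (0.009344)·(1.097343 - 0.961000)/(0.009344 - (0.181574)) = 1.104740; f(w_3) = -0.000262
w_4 = 1.104740 - (-0.000262)·(1.104740 - 1.097343)/(-0.000262 - (0.009344)) = 1.104538; f(w_4) = 0.000000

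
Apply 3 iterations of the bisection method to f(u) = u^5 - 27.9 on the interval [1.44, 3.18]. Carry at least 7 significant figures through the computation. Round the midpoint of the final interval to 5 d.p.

1.98375

f(1.440000) = -21.708264, f(3.180000) = 297.288815 (opposite signs)
step 1: m = 2.310000, f(m) = 37.874855 > 0 → root in [1.440000, 2.310000]
step 2: m = 1.875000, f(m) = -4.725714 < 0 → root in [1.875000, 2.310000]
step 3: m = 2.092500, f(m) = 12.216897 > 0 → root in [1.875000, 2.092500]
Midpoint of [1.875000, 2.092500] = 1.983750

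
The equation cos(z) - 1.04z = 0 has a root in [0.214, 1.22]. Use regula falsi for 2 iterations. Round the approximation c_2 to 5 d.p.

f(0.214000) = 0.754629, f(1.220000) = -0.925154
step 1: c = 0.665937, f(c) = 0.093763 > 0 → new bracket [0.665937, 1.220000]
step 2: c = 0.716924, f(c) = 0.008230 > 0 → new bracket [0.716924, 1.220000]

0.71692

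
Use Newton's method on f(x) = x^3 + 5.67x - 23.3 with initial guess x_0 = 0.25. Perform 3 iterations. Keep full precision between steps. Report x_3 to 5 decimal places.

2.30523

f'(x) = 3x^2 + 5.67
x_0 = 0.250000: f = -21.866875, f' = 5.857500 → x_1 = 0.250000 - (-21.866875)/(5.857500) = 3.983141
x_1 = 3.983141: f = 62.478598, f' = 53.266243 → x_2 = 3.983141 - (62.478598)/(53.266243) = 2.810192
x_2 = 2.810192: f = 14.826380, f' = 29.361538 → x_3 = 2.810192 - (14.826380)/(29.361538) = 2.305233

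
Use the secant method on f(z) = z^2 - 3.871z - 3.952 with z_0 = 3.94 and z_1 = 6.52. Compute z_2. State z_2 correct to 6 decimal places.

4.498528

Secant update: z_(k+1) = z_k − f(z_k)·(z_k − z_(k-1))/(f(z_k) − f(z_(k-1))).
f(z_0) = -3.680140, f(z_1) = 13.319480
z_2 = 6.520000 - (13.319480)·(6.520000 - 3.940000)/(13.319480 - (-3.680140)) = 4.498528; f(z_2) = -1.129048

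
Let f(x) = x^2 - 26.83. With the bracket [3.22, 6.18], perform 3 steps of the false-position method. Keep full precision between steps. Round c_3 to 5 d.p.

5.17812

f(3.220000) = -16.461600, f(6.180000) = 11.362400
step 1: c = 4.971234, f(c) = -2.116832 < 0 → new bracket [4.971234, 6.180000]
step 2: c = 5.161063, f(c) = -0.193424 < 0 → new bracket [5.161063, 6.180000]
step 3: c = 5.178119, f(c) = -0.017087 < 0 → new bracket [5.178119, 6.180000]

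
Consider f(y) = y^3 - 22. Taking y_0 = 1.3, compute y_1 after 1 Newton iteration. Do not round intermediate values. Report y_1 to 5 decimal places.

5.20592

f'(y) = 3y^2
y_0 = 1.300000: f = -19.803000, f' = 5.070000 → y_1 = 1.300000 - (-19.803000)/(5.070000) = 5.205917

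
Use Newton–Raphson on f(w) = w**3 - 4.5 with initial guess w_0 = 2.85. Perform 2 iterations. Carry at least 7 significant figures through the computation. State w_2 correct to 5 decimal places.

1.73494

f'(w) = 3w**2
w_0 = 2.850000: f = 18.649125, f' = 24.367500 → w_1 = 2.850000 - (18.649125)/(24.367500) = 2.084672
w_1 = 2.084672: f = 4.559690, f' = 13.037575 → w_2 = 2.084672 - (4.559690)/(13.037575) = 1.734938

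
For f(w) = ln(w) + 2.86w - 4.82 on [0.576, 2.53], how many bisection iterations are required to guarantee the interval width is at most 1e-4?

15

Initial width b − a = 2.53 − 0.576 = 1.954000.
After n steps the width is (b−a)/2^n; need (b−a)/2^n ≤ 1e-4.
So n ≥ log₂(1.954000/1e-4) = log₂(19540.0000) ≈ 14.2541.
Hence n = 15.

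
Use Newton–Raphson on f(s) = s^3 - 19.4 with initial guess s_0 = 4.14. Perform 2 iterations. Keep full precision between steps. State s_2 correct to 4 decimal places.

f'(s) = 3s^2
s_0 = 4.140000: f = 51.557944, f' = 51.418800 → s_1 = 4.140000 - (51.557944)/(51.418800) = 3.137294
s_1 = 3.137294: f = 11.479170, f' = 29.527839 → s_2 = 3.137294 - (11.479170)/(29.527839) = 2.748536

2.7485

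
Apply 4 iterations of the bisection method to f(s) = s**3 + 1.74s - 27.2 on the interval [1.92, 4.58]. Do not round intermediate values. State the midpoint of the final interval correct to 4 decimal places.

2.8344

f(1.920000) = -16.781312, f(4.580000) = 76.841112 (opposite signs)
step 1: m = 3.250000, f(m) = 12.783125 > 0 → root in [1.920000, 3.250000]
step 2: m = 2.585000, f(m) = -5.428548 < 0 → root in [2.585000, 3.250000]
step 3: m = 2.917500, f(m) = 2.709645 > 0 → root in [2.585000, 2.917500]
step 4: m = 2.751250, f(m) = -1.587578 < 0 → root in [2.751250, 2.917500]
Midpoint of [2.751250, 2.917500] = 2.834375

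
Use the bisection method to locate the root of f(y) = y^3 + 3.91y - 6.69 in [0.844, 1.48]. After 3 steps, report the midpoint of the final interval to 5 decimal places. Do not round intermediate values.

1.20175

f(0.844000) = -2.788748, f(1.480000) = 2.338592 (opposite signs)
step 1: m = 1.162000, f(m) = -0.577596 < 0 → root in [1.162000, 1.480000]
step 2: m = 1.321000, f(m) = 0.780309 > 0 → root in [1.162000, 1.321000]
step 3: m = 1.241500, f(m) = 0.077817 > 0 → root in [1.162000, 1.241500]
Midpoint of [1.162000, 1.241500] = 1.201750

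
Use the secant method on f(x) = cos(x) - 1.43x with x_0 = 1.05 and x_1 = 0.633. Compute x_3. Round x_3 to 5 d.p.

0.58361

f(x_0) = -1.003929, f(x_1) = -0.098934
x_2 = 0.633000 - (-0.098934)·(0.633000 - 1.050000)/(-0.098934 - (-1.003929)) = 0.587414; f(x_2) = -0.007625
x_3 = 0.587414 - (-0.007625)·(0.587414 - 0.633000)/(-0.007625 - (-0.098934)) = 0.583607; f(x_3) = -0.000078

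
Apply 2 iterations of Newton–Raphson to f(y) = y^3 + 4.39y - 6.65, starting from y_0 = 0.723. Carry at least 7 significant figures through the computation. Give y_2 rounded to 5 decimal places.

f'(y) = 3y^2 + 4.39
y_0 = 0.723000: f = -3.098097, f' = 5.958187 → y_1 = 0.723000 - (-3.098097)/(5.958187) = 1.242973
y_1 = 1.242973: f = 0.727023, f' = 9.024946 → y_2 = 1.242973 - (0.727023)/(9.024946) = 1.162416

1.16242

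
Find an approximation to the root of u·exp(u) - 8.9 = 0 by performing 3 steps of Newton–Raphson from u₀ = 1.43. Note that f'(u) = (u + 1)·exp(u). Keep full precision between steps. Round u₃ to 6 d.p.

1.672021

Newton update: u ← u − f(u)/f'(u).
u_0 = 1.430000: f = -2.924460, f' = 10.154239 → u_1 = 1.430000 - (-2.924460)/(10.154239) = 1.718004
u_1 = 1.718004: f = 0.675109, f' = 15.148501 → u_2 = 1.718004 - (0.675109)/(15.148501) = 1.673438
u_2 = 1.673438: f = 0.020196, f' = 14.250657 → u_3 = 1.673438 - (0.020196)/(14.250657) = 1.672021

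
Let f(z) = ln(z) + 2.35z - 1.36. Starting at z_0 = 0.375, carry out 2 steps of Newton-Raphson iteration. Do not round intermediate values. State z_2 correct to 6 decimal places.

0.718281

f'(z) = 1/z + 2.35
z_0 = 0.375000: f = -1.459579, f' = 5.016667 → z_1 = 0.375000 - (-1.459579)/(5.016667) = 0.665946
z_1 = 0.665946: f = -0.201573, f' = 3.851623 → z_2 = 0.665946 - (-0.201573)/(3.851623) = 0.718281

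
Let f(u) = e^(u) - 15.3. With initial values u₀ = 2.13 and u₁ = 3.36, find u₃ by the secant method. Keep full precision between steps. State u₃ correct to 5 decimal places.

2.67506

f(u_0) = -6.885133, f(u_1) = 13.489191
u_2 = 3.360000 - (13.489191)·(3.360000 - 2.130000)/(13.489191 - (-6.885133)) = 2.545656; f(u_2) = -2.548407
u_3 = 2.545656 - (-2.548407)·(2.545656 - 3.360000)/(-2.548407 - (13.489191)) = 2.675057; f(u_3) = -0.786822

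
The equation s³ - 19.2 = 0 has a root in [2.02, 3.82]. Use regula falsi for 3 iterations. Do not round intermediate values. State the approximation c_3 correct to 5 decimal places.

False-position update: c = (a·f(b) − b·f(a))/(f(b) − f(a)); replace the endpoint whose sign matches f(c).
f(2.020000) = -10.957592, f(3.820000) = 36.542968
step 1: c = 2.435230, f(c) = -4.758243 < 0 → new bracket [2.435230, 3.820000]
step 2: c = 2.594767, f(c) = -1.729909 < 0 → new bracket [2.594767, 3.820000]
step 3: c = 2.650147, f(c) = -0.587281 < 0 → new bracket [2.650147, 3.820000]

2.65015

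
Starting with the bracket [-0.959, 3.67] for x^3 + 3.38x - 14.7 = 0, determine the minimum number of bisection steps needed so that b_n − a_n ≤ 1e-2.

9

Initial width b − a = 3.67 − -0.959 = 4.629000.
After n steps the width is (b−a)/2^n; need (b−a)/2^n ≤ 1e-2.
So n ≥ log₂(4.629000/1e-2) = log₂(462.9000) ≈ 8.8546.
Hence n = 9.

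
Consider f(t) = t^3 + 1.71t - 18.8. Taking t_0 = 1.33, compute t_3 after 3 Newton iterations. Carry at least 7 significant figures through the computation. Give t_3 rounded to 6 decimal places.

2.460323

f'(t) = 3t^2 + 1.71
t_0 = 1.330000: f = -14.173063, f' = 7.016700 → t_1 = 1.330000 - (-14.173063)/(7.016700) = 3.349904
t_1 = 3.349904: f = 24.520492, f' = 35.375578 → t_2 = 3.349904 - (24.520492)/(35.375578) = 2.656757
t_2 = 2.656757: f = 4.495394, f' = 22.885072 → t_3 = 2.656757 - (4.495394)/(22.885072) = 2.460323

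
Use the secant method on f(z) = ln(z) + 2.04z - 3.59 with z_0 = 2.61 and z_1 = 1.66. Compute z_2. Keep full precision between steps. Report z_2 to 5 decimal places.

1.53950

f(z_0) = 2.693750, f(z_1) = 0.303218
z_2 = 1.660000 - (0.303218)·(1.660000 - 2.610000)/(0.303218 - (2.693750)) = 1.539501; f(z_2) = -0.017960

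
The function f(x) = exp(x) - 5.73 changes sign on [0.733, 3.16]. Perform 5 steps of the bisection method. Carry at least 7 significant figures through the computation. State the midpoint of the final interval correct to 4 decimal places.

f(0.733000) = -3.648685, f(3.160000) = 17.840596 (opposite signs)
step 1: m = 1.946500, f(m) = 1.274130 > 0 → root in [0.733000, 1.946500]
step 2: m = 1.339750, f(m) = -1.911911 < 0 → root in [1.339750, 1.946500]
step 3: m = 1.643125, f(m) = -0.558695 < 0 → root in [1.643125, 1.946500]
step 4: m = 1.794812, f(m) = 0.288346 > 0 → root in [1.643125, 1.794812]
step 5: m = 1.718969, f(m) = -0.151228 < 0 → root in [1.718969, 1.794812]
Midpoint of [1.718969, 1.794812] = 1.756891

1.7569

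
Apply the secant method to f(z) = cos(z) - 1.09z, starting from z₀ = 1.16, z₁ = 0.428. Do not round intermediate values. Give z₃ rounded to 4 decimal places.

0.7028

f(z_0) = -0.865060, f(z_1) = 0.443278
z_2 = 0.428000 - (0.443278)·(0.428000 - 1.160000)/(0.443278 - (-0.865060)) = 0.676009; f(z_2) = 0.043227
z_3 = 0.676009 - (0.043227)·(0.676009 - 0.428000)/(0.043227 - (0.443278)) = 0.702807; f(z_3) = -0.003028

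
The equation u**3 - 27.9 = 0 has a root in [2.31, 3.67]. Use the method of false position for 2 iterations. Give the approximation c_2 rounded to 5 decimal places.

f(2.310000) = -15.573609, f(3.670000) = 21.530863
step 1: c = 2.880824, f(c) = -3.991628 < 0 → new bracket [2.880824, 3.670000]
step 2: c = 3.004248, f(c) = -0.785141 < 0 → new bracket [3.004248, 3.670000]

3.00425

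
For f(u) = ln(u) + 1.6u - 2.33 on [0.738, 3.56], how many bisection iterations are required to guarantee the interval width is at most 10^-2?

9

Initial width b − a = 3.56 − 0.738 = 2.822000.
After n steps the width is (b−a)/2^n; need (b−a)/2^n ≤ 10^-2.
So n ≥ log₂(2.822000/10^-2) = log₂(282.2000) ≈ 8.1406.
Hence n = 9.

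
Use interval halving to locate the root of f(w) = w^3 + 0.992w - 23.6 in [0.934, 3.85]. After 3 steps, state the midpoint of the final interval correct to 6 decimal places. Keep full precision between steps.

f(0.934000) = -21.858691, f(3.850000) = 37.285825 (opposite signs)
step 1: m = 2.392000, f(m) = -7.540916 < 0 → root in [2.392000, 3.850000]
step 2: m = 3.121000, f(m) = 9.896573 > 0 → root in [2.392000, 3.121000]
step 3: m = 2.756500, f(m) = 0.079141 > 0 → root in [2.392000, 2.756500]
Midpoint of [2.392000, 2.756500] = 2.574250

2.574250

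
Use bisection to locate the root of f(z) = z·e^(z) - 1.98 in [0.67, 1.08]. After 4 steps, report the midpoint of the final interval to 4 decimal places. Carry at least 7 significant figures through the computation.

0.8366

f(0.670000) = -0.670661, f(1.080000) = 1.200254 (opposite signs)
step 1: m = 0.875000, f(m) = 0.119016 > 0 → root in [0.670000, 0.875000]
step 2: m = 0.772500, f(m) = -0.307404 < 0 → root in [0.772500, 0.875000]
step 3: m = 0.823750, f(m) = -0.102649 < 0 → root in [0.823750, 0.875000]
step 4: m = 0.849375, f(m) = 0.005996 > 0 → root in [0.823750, 0.849375]
Midpoint of [0.823750, 0.849375] = 0.836562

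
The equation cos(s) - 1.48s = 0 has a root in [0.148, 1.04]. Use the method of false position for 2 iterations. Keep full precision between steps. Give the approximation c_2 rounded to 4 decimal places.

0.5659

False-position update: c = (a·f(b) − b·f(a))/(f(b) − f(a)); replace the endpoint whose sign matches f(c).
f(0.148000) = 0.770028, f(1.040000) = -1.032980
step 1: c = 0.528955, f(c) = 0.080481 > 0 → new bracket [0.528955, 1.040000]
step 2: c = 0.565894, f(c) = 0.006587 > 0 → new bracket [0.565894, 1.040000]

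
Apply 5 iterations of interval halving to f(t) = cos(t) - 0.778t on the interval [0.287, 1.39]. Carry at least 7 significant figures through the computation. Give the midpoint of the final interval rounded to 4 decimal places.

0.8557

f(0.287000) = 0.735811, f(1.390000) = -0.901607 (opposite signs)
step 1: m = 0.838500, f(m) = 0.016226 > 0 → root in [0.838500, 1.390000]
step 2: m = 1.114250, f(m) = -0.426036 < 0 → root in [0.838500, 1.114250]
step 3: m = 0.976375, f(m) = -0.199590 < 0 → root in [0.838500, 0.976375]
step 4: m = 0.907437, f(m) = -0.090220 < 0 → root in [0.838500, 0.907437]
step 5: m = 0.872969, f(m) = -0.036615 < 0 → root in [0.838500, 0.872969]
Midpoint of [0.838500, 0.872969] = 0.855734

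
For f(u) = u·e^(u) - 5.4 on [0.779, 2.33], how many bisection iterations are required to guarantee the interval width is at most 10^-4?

14

Initial width b − a = 2.33 − 0.779 = 1.551000.
After n steps the width is (b−a)/2^n; need (b−a)/2^n ≤ 10^-4.
So n ≥ log₂(1.551000/10^-4) = log₂(15510.0000) ≈ 13.9209.
Hence n = 14.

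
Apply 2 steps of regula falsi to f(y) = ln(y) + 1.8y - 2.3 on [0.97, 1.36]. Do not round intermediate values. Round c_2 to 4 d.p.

1.1841

f(0.970000) = -0.584459, f(1.360000) = 0.455485
step 1: c = 1.189184, f(c) = 0.013799 > 0 → new bracket [0.970000, 1.189184]
step 2: c = 1.184129, f(c) = 0.000439 > 0 → new bracket [0.970000, 1.184129]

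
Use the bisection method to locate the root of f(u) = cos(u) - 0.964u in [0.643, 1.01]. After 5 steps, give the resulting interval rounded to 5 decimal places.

f(0.643000) = 0.180449, f(1.010000) = -0.441779 (opposite signs)
step 1: m = 0.826500, f(m) = -0.119292 < 0 → root in [0.643000, 0.826500]
step 2: m = 0.734750, f(m) = 0.033699 > 0 → root in [0.734750, 0.826500]
step 3: m = 0.780625, f(m) = -0.042049 < 0 → root in [0.734750, 0.780625]
step 4: m = 0.757688, f(m) = -0.003984 < 0 → root in [0.734750, 0.757688]
step 5: m = 0.746219, f(m) = 0.014906 > 0 → root in [0.746219, 0.757688]

[0.74622, 0.75769]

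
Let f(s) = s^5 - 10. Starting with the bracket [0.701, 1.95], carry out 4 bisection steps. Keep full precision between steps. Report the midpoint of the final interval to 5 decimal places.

1.59872

f(0.701000) = -9.830726, f(1.950000) = 18.195062 (opposite signs)
step 1: m = 1.325500, f(m) = -5.908348 < 0 → root in [1.325500, 1.950000]
step 2: m = 1.637750, f(m) = 1.782516 > 0 → root in [1.325500, 1.637750]
step 3: m = 1.481625, f(m) = -2.860111 < 0 → root in [1.481625, 1.637750]
step 4: m = 1.559687, f(m) = -0.770292 < 0 → root in [1.559687, 1.637750]
Midpoint of [1.559687, 1.637750] = 1.598719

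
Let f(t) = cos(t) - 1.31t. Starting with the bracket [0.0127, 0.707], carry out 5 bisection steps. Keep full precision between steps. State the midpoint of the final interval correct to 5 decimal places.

f(0.012700) = 0.983282, f(0.707000) = -0.165856 (opposite signs)
step 1: m = 0.359850, f(m) = 0.464546 > 0 → root in [0.359850, 0.707000]
step 2: m = 0.533425, f(m) = 0.162284 > 0 → root in [0.533425, 0.707000]
step 3: m = 0.620213, f(m) = 0.001277 > 0 → root in [0.620213, 0.707000]
step 4: m = 0.663606, f(m) = -0.081548 < 0 → root in [0.620213, 0.663606]
step 5: m = 0.641909, f(m) = -0.039947 < 0 → root in [0.620213, 0.641909]
Midpoint of [0.620213, 0.641909] = 0.631061

0.63106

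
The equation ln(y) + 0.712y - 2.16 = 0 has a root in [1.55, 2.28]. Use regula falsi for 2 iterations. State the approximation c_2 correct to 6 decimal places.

f(1.550000) = -0.618145, f(2.280000) = 0.287535
step 1: c = 2.048240, f(c) = 0.015327 > 0 → new bracket [1.550000, 2.048240]
step 2: c = 2.036184, f(c) = 0.000841 > 0 → new bracket [1.550000, 2.036184]

2.036184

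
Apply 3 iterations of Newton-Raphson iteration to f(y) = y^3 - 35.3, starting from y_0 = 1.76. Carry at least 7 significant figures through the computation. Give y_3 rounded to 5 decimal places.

3.34599

Newton update: y ← y − f(y)/f'(y).
f'(y) = 3y^2
y_0 = 1.760000: f = -29.848224, f' = 9.292800 → y_1 = 1.760000 - (-29.848224)/(9.292800) = 4.971973
y_1 = 4.971973: f = 87.609746, f' = 74.161551 → y_2 = 4.971973 - (87.609746)/(74.161551) = 3.790637
y_2 = 3.790637: f = 19.167378, f' = 43.106779 → y_3 = 3.790637 - (19.167378)/(43.106779) = 3.345988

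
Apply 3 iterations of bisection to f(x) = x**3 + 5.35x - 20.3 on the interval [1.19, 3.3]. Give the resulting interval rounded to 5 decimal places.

[1.98125, 2.24500]

f(1.190000) = -12.248341, f(3.300000) = 33.292000 (opposite signs)
step 1: m = 2.245000, f(m) = 3.025606 > 0 → root in [1.190000, 2.245000]
step 2: m = 1.717500, f(m) = -6.045083 < 0 → root in [1.717500, 2.245000]
step 3: m = 1.981250, f(m) = -1.923210 < 0 → root in [1.981250, 2.245000]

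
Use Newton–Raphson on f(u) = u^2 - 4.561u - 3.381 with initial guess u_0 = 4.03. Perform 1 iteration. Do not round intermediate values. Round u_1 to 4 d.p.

f'(u) = 2u - 4.561
u_0 = 4.030000: f = -5.520930, f' = 3.499000 → u_1 = 4.030000 - (-5.520930)/(3.499000) = 5.607859

5.6079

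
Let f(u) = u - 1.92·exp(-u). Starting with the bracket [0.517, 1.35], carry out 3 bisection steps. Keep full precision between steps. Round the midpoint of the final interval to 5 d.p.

f(0.517000) = -0.627909, f(1.350000) = 0.852259 (opposite signs)
step 1: m = 0.933500, f(m) = 0.178604 > 0 → root in [0.517000, 0.933500]
step 2: m = 0.725250, f(m) = -0.204421 < 0 → root in [0.725250, 0.933500]
step 3: m = 0.829375, f(m) = -0.008363 < 0 → root in [0.829375, 0.933500]
Midpoint of [0.829375, 0.933500] = 0.881437

0.88144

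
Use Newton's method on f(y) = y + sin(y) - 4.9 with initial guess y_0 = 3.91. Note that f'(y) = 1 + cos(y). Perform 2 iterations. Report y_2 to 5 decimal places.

-29.96634

y_0 = 3.910000: f = -1.684991, f' = 0.280982 → y_1 = 3.910000 - (-1.684991)/(0.280982) = 9.906803
y_1 = 9.906803: f = 4.543229, f' = 0.113942 → y_2 = 9.906803 - (4.543229)/(0.113942) = -29.966339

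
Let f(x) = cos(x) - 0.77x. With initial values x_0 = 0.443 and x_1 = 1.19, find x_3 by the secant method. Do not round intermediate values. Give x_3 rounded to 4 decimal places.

Secant update: x_(k+1) = x_k − f(x_k)·(x_k − x_(k-1))/(f(x_k) − f(x_(k-1))).
f(x_0) = 0.562360, f(x_1) = -0.544640
x_2 = 1.190000 - (-0.544640)·(1.190000 - 0.443000)/(-0.544640 - (0.562360)) = 0.822479; f(x_2) = 0.047098
x_3 = 0.822479 - (0.047098)·(0.822479 - 1.190000)/(0.047098 - (-0.544640)) = 0.851731; f(x_3) = 0.002849

0.8517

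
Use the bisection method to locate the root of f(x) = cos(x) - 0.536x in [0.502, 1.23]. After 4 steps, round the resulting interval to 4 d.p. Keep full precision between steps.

[1.0025, 1.0480]

f(0.502000) = 0.607550, f(1.230000) = -0.325042 (opposite signs)
step 1: m = 0.866000, f(m) = 0.183703 > 0 → root in [0.866000, 1.230000]
step 2: m = 1.048000, f(m) = -0.062423 < 0 → root in [0.866000, 1.048000]
step 3: m = 0.957000, f(m) = 0.063023 > 0 → root in [0.957000, 1.048000]
step 4: m = 1.002500, f(m) = 0.000857 > 0 → root in [1.002500, 1.048000]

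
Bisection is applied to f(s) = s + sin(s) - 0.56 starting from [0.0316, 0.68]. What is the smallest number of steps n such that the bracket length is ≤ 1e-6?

20

Initial width b − a = 0.68 − 0.0316 = 0.648400.
After n steps the width is (b−a)/2^n; need (b−a)/2^n ≤ 1e-6.
So n ≥ log₂(0.648400/1e-6) = log₂(648400.0000) ≈ 19.3065.
Hence n = 20.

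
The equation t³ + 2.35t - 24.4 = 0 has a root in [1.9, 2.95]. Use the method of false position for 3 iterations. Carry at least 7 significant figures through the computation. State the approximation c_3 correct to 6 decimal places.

2.630307

False-position update: c = (a·f(b) − b·f(a))/(f(b) − f(a)); replace the endpoint whose sign matches f(c).
f(1.900000) = -13.076000, f(2.950000) = 8.204875
step 1: c = 2.545171, f(c) = -1.931500 < 0 → new bracket [2.545171, 2.950000]
step 2: c = 2.622312, f(c) = -0.205195 < 0 → new bracket [2.622312, 2.950000]
step 3: c = 2.630307, f(c) = -0.020966 < 0 → new bracket [2.630307, 2.950000]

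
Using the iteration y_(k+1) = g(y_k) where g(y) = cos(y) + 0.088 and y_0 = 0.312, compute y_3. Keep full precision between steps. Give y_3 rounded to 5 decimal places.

0.91645

y_1 = g(0.312000) = 1.039722
y_2 = g(1.039722) = 0.594460
y_3 = g(0.594460) = 0.916451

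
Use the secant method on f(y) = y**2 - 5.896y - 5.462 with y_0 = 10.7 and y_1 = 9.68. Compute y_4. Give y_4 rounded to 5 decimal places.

Secant update: y_(k+1) = y_k − f(y_k)·(y_k − y_(k-1))/(f(y_k) − f(y_(k-1))).
f(y_0) = 45.940800, f(y_1) = 31.167120
y_2 = 9.680000 - (31.167120)·(9.680000 - 10.700000)/(31.167120 - (45.940800)) = 7.528169; f(y_2) = 6.825244
y_3 = 7.528169 - (6.825244)·(7.528169 - 9.680000)/(6.825244 - (31.167120)) = 6.924815; f(y_3) = 1.662352
y_4 = 6.924815 - (1.662352)·(6.924815 - 7.528169)/(1.662352 - (6.825244)) = 6.730546; f(y_4) = 0.154953

6.73055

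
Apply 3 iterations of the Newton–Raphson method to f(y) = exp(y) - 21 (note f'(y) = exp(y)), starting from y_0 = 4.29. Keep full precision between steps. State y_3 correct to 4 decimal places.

3.0514

Newton update: y ← y − f(y)/f'(y).
y_0 = 4.290000: f = 51.966468, f' = 72.966468 → y_1 = 4.290000 - (51.966468)/(72.966468) = 3.577803
y_1 = 3.577803: f = 14.794829, f' = 35.794829 → y_2 = 3.577803 - (14.794829)/(35.794829) = 3.164480
y_2 = 3.164480: f = 2.676438, f' = 23.676438 → y_3 = 3.164480 - (2.676438)/(23.676438) = 3.051438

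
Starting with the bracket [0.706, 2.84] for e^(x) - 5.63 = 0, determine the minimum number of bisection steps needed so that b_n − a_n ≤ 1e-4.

Initial width b − a = 2.84 − 0.706 = 2.134000.
After n steps the width is (b−a)/2^n; need (b−a)/2^n ≤ 1e-4.
So n ≥ log₂(2.134000/1e-4) = log₂(21340.0000) ≈ 14.3813.
Hence n = 15.

15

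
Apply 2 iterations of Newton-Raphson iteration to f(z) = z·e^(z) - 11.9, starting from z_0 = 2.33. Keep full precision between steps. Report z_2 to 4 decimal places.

f'(z) = (z + 1)·e^(z)
z_0 = 2.330000: f = 12.047604, f' = 34.225545 → z_1 = 2.330000 - (12.047604)/(34.225545) = 1.977994
z_1 = 1.977994: f = 2.397389, f' = 21.525616 → z_2 = 1.977994 - (2.397389)/(21.525616) = 1.866620

1.8666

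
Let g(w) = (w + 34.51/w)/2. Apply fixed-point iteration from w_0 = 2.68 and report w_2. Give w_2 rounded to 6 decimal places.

6.107530

w_1 = g(2.680000) = 7.778433
w_2 = g(7.778433) = 6.107530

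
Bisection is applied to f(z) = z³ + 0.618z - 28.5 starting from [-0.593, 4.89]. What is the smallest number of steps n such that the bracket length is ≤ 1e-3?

Initial width b − a = 4.89 − -0.593 = 5.483000.
After n steps the width is (b−a)/2^n; need (b−a)/2^n ≤ 1e-3.
So n ≥ log₂(5.483000/1e-3) = log₂(5483.0000) ≈ 12.4207.
Hence n = 13.

13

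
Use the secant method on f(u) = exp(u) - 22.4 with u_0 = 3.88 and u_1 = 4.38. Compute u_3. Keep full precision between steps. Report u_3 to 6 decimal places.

f(u_0) = 26.024215, f(u_1) = 57.438033
u_2 = 4.380000 - (57.438033)·(4.380000 - 3.880000)/(57.438033 - (26.024215)) = 3.465784; f(u_2) = 9.601538
u_3 = 3.465784 - (9.601538)·(3.465784 - 4.380000)/(9.601538 - (57.438033)) = 3.282286; f(u_3) = 4.236605

3.282286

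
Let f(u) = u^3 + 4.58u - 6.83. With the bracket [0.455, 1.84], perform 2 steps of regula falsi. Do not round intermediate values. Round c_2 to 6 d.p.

1.108277

f(0.455000) = -4.651904, f(1.840000) = 7.826704
step 1: c = 0.971315, f(c) = -1.464991 < 0 → new bracket [0.971315, 1.840000]
step 2: c = 1.108277, f(c) = -0.392817 < 0 → new bracket [1.108277, 1.840000]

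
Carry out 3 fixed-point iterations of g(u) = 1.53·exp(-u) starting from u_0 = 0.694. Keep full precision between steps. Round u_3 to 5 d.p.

u_1 = g(0.694000) = 0.764348
u_2 = g(0.764348) = 0.712425
u_3 = g(0.712425) = 0.750393

0.75039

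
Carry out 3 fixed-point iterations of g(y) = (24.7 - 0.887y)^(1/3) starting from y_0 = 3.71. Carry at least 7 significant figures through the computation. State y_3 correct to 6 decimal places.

2.810745

y_1 = g(3.710000) = 2.776730
y_2 = g(2.776730) = 2.812067
y_3 = g(2.812067) = 2.810745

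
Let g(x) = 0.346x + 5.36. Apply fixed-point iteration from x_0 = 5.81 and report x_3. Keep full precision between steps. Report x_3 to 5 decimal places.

8.09690

x_1 = g(5.810000) = 7.370260
x_2 = g(7.370260) = 7.910110
x_3 = g(7.910110) = 8.096898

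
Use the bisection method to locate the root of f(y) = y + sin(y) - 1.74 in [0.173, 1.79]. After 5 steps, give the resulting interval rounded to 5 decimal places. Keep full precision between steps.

[0.93097, 0.98150]

f(0.173000) = -1.394862, f(1.790000) = 1.026071 (opposite signs)
step 1: m = 0.981500, f(m) = 0.072832 > 0 → root in [0.173000, 0.981500]
step 2: m = 0.577250, f(m) = -0.617028 < 0 → root in [0.577250, 0.981500]
step 3: m = 0.779375, f(m) = -0.257790 < 0 → root in [0.779375, 0.981500]
step 4: m = 0.880437, f(m) = -0.088545 < 0 → root in [0.880437, 0.981500]
step 5: m = 0.930969, f(m) = -0.006833 < 0 → root in [0.930969, 0.981500]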